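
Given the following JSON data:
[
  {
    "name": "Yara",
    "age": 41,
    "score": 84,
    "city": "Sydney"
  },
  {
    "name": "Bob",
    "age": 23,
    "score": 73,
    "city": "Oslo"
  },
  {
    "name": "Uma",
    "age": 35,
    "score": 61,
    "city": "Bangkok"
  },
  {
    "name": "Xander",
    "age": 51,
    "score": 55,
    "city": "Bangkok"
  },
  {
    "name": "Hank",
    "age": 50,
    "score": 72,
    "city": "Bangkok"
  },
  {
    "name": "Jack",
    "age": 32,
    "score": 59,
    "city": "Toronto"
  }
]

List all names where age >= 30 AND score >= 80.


Checking both conditions:
  Yara (age=41, score=84) -> YES
  Bob (age=23, score=73) -> no
  Uma (age=35, score=61) -> no
  Xander (age=51, score=55) -> no
  Hank (age=50, score=72) -> no
  Jack (age=32, score=59) -> no


ANSWER: Yara


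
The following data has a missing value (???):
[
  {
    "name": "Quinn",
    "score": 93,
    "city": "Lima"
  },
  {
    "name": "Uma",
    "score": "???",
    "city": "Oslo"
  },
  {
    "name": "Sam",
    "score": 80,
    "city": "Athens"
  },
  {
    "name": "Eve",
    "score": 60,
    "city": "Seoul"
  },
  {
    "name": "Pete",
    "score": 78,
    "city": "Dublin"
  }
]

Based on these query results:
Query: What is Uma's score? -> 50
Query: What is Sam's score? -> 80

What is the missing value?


The missing value is Uma's score
From query: Uma's score = 50

ANSWER: 50


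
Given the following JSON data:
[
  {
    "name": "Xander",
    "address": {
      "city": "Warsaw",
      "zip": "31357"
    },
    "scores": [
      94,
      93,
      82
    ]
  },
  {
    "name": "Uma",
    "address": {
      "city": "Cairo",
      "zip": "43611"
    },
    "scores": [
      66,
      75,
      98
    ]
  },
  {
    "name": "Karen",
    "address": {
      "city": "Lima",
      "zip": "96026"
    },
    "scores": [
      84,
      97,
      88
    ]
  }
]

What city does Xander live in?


Path: records[0].address.city
Value: Warsaw

ANSWER: Warsaw


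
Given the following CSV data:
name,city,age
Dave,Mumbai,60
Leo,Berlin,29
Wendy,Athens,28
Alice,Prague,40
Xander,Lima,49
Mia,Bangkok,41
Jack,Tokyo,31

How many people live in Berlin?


Scanning city column for 'Berlin':
  Row 2: Leo -> MATCH
Total matches: 1

ANSWER: 1


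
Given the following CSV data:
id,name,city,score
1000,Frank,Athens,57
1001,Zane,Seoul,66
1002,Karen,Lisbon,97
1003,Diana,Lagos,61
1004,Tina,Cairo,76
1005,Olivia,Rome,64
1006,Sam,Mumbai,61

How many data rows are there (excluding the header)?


Counting rows (excluding header):
Header: id,name,city,score
Data rows: 7

ANSWER: 7


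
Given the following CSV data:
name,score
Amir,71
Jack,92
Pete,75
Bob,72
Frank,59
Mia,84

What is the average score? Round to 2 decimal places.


Scores: 71, 92, 75, 72, 59, 84
Sum = 453
Count = 6
Average = 453 / 6 = 75.50

ANSWER: 75.50


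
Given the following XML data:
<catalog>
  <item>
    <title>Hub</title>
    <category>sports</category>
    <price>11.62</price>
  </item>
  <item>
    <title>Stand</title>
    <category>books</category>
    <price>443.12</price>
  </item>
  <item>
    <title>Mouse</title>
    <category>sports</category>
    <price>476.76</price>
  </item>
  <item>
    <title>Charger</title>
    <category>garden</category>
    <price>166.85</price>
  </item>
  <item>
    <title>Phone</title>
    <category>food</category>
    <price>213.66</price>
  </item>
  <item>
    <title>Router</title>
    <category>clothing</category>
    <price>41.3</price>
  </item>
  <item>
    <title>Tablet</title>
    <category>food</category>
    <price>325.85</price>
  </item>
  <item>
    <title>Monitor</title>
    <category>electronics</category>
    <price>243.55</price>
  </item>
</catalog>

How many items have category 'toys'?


Scanning <item> elements for <category>toys</category>:
Count: 0

ANSWER: 0


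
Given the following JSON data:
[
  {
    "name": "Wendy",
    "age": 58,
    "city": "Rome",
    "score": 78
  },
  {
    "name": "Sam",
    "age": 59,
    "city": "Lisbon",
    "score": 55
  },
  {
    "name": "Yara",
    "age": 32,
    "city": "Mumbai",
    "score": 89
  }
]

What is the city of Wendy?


Looking up record where name = Wendy
Record index: 0
Field 'city' = Rome

ANSWER: Rome


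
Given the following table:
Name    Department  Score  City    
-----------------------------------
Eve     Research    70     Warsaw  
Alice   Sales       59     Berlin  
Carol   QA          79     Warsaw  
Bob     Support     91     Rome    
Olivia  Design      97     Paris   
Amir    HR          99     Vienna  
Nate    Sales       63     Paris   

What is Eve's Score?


Row 1: Eve
Score = 70

ANSWER: 70


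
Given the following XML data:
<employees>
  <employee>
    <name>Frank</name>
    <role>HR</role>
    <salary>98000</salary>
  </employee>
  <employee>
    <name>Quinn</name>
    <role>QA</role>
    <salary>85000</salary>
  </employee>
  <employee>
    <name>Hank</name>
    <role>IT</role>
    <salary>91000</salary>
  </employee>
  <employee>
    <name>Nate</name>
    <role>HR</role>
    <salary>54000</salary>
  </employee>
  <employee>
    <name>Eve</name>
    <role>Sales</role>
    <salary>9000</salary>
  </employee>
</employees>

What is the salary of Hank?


Searching for <employee> with <name>Hank</name>
Found at position 3
<salary>91000</salary>

ANSWER: 91000


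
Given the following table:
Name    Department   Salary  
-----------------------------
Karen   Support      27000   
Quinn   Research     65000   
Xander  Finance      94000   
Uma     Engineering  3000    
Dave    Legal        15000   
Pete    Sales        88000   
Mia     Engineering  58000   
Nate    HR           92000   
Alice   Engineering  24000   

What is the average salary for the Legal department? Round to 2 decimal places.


Legal department members:
  Dave: 15000
Sum = 15000
Count = 1
Average = 15000 / 1 = 15000.00

ANSWER: 15000.00


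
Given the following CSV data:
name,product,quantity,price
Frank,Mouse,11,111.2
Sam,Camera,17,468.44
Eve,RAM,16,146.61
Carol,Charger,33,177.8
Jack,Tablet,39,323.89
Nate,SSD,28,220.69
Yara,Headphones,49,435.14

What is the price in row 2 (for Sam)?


Row 2: Sam
Column 'price' = 468.44

ANSWER: 468.44


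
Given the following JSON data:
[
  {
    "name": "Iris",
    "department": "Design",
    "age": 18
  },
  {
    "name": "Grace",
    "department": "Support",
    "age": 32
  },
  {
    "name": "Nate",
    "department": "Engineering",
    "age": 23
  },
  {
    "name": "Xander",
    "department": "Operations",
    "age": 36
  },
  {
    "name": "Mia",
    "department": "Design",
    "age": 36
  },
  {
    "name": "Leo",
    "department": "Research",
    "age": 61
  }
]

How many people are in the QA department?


Scanning records for department = QA
  No matches found
Count: 0

ANSWER: 0


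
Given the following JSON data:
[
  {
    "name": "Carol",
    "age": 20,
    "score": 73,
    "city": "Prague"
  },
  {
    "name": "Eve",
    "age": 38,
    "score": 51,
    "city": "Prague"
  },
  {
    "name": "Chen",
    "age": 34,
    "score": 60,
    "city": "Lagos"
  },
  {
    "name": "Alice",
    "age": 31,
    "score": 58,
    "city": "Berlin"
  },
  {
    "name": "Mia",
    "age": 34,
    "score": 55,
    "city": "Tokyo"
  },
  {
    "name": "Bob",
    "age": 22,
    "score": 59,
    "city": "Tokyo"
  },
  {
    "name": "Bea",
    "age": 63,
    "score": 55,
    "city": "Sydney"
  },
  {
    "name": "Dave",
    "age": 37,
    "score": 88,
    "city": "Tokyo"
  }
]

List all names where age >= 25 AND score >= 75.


Checking both conditions:
  Carol (age=20, score=73) -> no
  Eve (age=38, score=51) -> no
  Chen (age=34, score=60) -> no
  Alice (age=31, score=58) -> no
  Mia (age=34, score=55) -> no
  Bob (age=22, score=59) -> no
  Bea (age=63, score=55) -> no
  Dave (age=37, score=88) -> YES


ANSWER: Dave


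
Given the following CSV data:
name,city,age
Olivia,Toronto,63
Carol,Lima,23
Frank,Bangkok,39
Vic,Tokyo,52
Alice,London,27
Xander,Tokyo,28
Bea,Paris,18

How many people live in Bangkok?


Scanning city column for 'Bangkok':
  Row 3: Frank -> MATCH
Total matches: 1

ANSWER: 1


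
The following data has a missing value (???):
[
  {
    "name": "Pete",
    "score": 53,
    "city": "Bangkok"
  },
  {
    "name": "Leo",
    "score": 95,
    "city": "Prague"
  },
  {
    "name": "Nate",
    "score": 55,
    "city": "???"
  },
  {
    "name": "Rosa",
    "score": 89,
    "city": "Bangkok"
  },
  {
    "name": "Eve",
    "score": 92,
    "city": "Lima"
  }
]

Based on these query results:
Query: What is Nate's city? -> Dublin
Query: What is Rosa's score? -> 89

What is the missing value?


The missing value is Nate's city
From query: Nate's city = Dublin

ANSWER: Dublin


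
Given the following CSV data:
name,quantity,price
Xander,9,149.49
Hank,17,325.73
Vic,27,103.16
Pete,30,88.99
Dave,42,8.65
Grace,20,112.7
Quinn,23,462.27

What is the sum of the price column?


Values in 'price' column:
  Row 1: 149.49
  Row 2: 325.73
  Row 3: 103.16
  Row 4: 88.99
  Row 5: 8.65
  Row 6: 112.7
  Row 7: 462.27
Sum = 149.49 + 325.73 + 103.16 + 88.99 + 8.65 + 112.7 + 462.27 = 1250.99

ANSWER: 1250.99


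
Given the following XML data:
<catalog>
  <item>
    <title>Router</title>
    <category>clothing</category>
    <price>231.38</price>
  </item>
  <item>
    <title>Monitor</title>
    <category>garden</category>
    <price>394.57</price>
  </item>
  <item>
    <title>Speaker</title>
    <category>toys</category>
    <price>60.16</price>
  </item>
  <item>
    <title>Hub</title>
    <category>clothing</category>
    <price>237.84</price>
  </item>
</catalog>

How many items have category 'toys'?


Scanning <item> elements for <category>toys</category>:
  Item 3: Speaker -> MATCH
Count: 1

ANSWER: 1


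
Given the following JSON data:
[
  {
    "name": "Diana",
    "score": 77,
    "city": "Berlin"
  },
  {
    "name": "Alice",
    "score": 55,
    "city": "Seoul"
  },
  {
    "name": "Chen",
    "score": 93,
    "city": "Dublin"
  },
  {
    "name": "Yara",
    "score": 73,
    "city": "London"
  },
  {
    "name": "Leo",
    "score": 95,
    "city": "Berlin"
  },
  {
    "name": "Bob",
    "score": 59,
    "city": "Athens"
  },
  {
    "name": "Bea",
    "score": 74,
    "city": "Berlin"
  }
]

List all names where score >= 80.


Filtering records where score >= 80:
  Diana (score=77) -> no
  Alice (score=55) -> no
  Chen (score=93) -> YES
  Yara (score=73) -> no
  Leo (score=95) -> YES
  Bob (score=59) -> no
  Bea (score=74) -> no


ANSWER: Chen, Leo


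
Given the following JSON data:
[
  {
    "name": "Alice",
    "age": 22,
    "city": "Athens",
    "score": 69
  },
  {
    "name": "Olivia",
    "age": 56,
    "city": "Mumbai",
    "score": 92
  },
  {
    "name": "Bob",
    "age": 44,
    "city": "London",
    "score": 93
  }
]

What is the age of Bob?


Looking up record where name = Bob
Record index: 2
Field 'age' = 44

ANSWER: 44


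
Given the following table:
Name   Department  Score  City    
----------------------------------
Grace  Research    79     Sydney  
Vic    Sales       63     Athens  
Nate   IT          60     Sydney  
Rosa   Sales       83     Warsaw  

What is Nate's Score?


Row 3: Nate
Score = 60

ANSWER: 60


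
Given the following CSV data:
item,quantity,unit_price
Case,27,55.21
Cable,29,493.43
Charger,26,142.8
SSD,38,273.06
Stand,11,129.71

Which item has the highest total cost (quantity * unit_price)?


Computing row totals:
  Case: 1490.67
  Cable: 14309.47
  Charger: 3712.8
  SSD: 10376.28
  Stand: 1426.81
Maximum: Cable (14309.47)

ANSWER: Cable


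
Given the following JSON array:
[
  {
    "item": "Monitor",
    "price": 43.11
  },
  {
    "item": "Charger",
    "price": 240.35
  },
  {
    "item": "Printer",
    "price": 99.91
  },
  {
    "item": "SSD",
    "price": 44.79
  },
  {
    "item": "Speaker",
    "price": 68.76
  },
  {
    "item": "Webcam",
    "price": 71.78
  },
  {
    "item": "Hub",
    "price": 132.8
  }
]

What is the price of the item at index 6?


Array index 6 -> Hub
price = 132.8

ANSWER: 132.8


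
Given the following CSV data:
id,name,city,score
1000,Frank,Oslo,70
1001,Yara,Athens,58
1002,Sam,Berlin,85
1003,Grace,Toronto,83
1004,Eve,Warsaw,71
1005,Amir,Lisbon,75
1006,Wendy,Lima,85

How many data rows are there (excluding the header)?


Counting rows (excluding header):
Header: id,name,city,score
Data rows: 7

ANSWER: 7


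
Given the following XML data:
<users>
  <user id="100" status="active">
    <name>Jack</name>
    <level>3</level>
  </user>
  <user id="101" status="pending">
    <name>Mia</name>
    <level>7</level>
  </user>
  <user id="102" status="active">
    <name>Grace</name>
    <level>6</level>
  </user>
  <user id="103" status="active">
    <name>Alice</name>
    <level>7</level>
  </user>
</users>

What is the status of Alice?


Finding user with name = Alice
user id="103" status="active"

ANSWER: active


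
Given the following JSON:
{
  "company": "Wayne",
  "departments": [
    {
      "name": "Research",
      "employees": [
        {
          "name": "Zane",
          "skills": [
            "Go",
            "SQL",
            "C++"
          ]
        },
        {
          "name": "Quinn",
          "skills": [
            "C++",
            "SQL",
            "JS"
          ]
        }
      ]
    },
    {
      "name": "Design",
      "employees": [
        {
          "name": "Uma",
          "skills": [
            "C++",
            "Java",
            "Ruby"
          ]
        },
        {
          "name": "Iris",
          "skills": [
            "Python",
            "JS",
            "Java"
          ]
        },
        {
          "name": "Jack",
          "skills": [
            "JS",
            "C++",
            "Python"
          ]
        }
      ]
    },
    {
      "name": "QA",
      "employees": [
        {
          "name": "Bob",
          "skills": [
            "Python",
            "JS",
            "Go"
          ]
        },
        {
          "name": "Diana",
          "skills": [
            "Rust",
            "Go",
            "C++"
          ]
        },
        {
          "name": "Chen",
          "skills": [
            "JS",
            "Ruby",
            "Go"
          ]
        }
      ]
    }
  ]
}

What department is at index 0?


Path: departments[0].name
Value: Research

ANSWER: Research


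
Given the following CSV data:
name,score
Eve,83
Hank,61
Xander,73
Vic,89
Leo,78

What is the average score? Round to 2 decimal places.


Scores: 83, 61, 73, 89, 78
Sum = 384
Count = 5
Average = 384 / 5 = 76.80

ANSWER: 76.80


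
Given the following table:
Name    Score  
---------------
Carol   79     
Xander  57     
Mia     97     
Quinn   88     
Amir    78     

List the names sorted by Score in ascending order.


Sorting by Score (ascending):
  Xander: 57
  Amir: 78
  Carol: 79
  Quinn: 88
  Mia: 97


ANSWER: Xander, Amir, Carol, Quinn, Mia


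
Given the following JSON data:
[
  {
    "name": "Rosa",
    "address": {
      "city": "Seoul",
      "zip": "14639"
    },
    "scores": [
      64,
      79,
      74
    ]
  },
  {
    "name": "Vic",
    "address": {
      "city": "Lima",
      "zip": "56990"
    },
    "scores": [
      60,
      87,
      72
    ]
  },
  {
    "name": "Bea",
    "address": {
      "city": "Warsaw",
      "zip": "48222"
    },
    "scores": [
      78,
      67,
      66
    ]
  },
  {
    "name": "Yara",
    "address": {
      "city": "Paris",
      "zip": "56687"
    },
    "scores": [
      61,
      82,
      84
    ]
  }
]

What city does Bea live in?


Path: records[2].address.city
Value: Warsaw

ANSWER: Warsaw


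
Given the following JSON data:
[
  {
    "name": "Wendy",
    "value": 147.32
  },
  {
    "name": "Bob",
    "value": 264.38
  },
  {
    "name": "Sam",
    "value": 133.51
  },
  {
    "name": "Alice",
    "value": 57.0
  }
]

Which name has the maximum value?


Comparing values:
  Wendy: 147.32
  Bob: 264.38
  Sam: 133.51
  Alice: 57.0
Maximum: Bob (264.38)

ANSWER: Bob


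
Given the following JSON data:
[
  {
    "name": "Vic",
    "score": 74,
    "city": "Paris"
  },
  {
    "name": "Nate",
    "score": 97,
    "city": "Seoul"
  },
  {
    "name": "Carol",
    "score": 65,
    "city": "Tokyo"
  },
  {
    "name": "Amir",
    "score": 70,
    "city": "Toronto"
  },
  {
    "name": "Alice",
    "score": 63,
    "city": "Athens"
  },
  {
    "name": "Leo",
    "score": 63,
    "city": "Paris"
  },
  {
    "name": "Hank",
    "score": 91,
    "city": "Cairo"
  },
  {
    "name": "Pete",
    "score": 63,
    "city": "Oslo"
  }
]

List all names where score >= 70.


Filtering records where score >= 70:
  Vic (score=74) -> YES
  Nate (score=97) -> YES
  Carol (score=65) -> no
  Amir (score=70) -> YES
  Alice (score=63) -> no
  Leo (score=63) -> no
  Hank (score=91) -> YES
  Pete (score=63) -> no


ANSWER: Vic, Nate, Amir, Hank


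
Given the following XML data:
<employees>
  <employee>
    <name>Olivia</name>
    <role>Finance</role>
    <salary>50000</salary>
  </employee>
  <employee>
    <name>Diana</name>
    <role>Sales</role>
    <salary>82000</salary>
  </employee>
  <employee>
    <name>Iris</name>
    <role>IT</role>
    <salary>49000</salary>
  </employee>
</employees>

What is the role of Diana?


Searching for <employee> with <name>Diana</name>
Found at position 2
<role>Sales</role>

ANSWER: Sales


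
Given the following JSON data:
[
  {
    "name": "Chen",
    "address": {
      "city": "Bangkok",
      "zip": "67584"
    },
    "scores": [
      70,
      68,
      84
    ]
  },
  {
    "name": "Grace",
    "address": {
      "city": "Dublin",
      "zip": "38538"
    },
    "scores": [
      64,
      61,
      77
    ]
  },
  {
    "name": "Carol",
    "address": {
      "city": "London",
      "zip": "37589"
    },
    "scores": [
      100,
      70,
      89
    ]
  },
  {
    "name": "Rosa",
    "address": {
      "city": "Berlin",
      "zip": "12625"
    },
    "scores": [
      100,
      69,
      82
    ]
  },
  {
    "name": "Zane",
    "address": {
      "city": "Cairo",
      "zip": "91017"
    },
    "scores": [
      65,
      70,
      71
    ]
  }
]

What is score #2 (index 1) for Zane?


Path: records[4].scores[1]
Value: 70

ANSWER: 70


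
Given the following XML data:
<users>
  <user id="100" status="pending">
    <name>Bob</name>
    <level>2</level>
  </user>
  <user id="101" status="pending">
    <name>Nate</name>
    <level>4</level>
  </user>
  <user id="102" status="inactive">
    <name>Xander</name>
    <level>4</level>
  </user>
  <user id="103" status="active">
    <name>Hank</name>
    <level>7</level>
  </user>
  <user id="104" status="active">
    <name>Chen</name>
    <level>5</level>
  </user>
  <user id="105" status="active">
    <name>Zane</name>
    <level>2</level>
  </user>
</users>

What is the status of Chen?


Finding user with name = Chen
user id="104" status="active"

ANSWER: active


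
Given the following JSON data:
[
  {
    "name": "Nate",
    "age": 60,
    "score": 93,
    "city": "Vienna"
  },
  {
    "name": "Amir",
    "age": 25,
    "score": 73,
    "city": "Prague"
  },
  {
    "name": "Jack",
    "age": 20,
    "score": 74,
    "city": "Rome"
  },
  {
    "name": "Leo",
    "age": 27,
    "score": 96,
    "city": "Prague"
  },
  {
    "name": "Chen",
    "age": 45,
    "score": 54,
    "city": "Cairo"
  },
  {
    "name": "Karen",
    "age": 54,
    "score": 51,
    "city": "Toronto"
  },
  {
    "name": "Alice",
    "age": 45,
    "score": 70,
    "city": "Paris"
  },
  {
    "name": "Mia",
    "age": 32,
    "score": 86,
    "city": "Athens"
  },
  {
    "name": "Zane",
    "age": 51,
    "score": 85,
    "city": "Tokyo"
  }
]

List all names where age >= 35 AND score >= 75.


Checking both conditions:
  Nate (age=60, score=93) -> YES
  Amir (age=25, score=73) -> no
  Jack (age=20, score=74) -> no
  Leo (age=27, score=96) -> no
  Chen (age=45, score=54) -> no
  Karen (age=54, score=51) -> no
  Alice (age=45, score=70) -> no
  Mia (age=32, score=86) -> no
  Zane (age=51, score=85) -> YES


ANSWER: Nate, Zane


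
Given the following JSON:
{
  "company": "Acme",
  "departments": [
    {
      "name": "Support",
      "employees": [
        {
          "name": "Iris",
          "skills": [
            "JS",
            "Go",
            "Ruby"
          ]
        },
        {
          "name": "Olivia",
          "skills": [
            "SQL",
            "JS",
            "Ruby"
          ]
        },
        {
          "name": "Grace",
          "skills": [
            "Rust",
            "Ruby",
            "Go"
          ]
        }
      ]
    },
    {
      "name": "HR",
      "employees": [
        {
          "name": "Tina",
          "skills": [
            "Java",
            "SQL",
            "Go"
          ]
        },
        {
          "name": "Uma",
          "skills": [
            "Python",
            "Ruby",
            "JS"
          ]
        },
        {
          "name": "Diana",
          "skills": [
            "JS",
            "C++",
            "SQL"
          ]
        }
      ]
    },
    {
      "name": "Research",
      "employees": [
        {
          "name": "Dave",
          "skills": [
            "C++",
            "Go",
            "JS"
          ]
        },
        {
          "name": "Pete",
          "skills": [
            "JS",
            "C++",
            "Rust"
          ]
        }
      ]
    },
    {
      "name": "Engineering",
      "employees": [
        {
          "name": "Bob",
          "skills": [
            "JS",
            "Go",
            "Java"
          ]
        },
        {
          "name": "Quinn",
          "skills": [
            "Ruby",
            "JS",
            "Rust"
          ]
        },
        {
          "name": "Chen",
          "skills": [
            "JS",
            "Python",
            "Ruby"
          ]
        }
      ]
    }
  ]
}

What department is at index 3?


Path: departments[3].name
Value: Engineering

ANSWER: Engineering


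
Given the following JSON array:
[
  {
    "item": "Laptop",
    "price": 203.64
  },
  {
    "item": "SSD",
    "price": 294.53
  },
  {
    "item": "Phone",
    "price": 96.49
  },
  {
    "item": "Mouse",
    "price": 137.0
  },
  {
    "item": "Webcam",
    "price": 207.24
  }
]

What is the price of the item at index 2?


Array index 2 -> Phone
price = 96.49

ANSWER: 96.49


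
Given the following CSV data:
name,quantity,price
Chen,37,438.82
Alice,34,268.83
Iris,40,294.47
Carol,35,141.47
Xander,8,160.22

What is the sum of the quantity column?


Values in 'quantity' column:
  Row 1: 37
  Row 2: 34
  Row 3: 40
  Row 4: 35
  Row 5: 8
Sum = 37 + 34 + 40 + 35 + 8 = 154

ANSWER: 154


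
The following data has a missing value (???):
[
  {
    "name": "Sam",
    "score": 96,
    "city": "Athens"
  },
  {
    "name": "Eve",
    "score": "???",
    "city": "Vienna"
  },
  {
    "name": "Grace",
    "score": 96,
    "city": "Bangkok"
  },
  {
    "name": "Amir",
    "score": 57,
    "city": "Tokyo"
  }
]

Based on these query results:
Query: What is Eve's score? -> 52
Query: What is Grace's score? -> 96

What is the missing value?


The missing value is Eve's score
From query: Eve's score = 52

ANSWER: 52


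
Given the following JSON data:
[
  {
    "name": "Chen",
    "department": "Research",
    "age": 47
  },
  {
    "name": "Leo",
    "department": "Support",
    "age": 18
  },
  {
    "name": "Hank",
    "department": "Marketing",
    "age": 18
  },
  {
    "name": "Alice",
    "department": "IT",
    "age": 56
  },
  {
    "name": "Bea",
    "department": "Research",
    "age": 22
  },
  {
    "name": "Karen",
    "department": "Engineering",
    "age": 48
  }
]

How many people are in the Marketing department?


Scanning records for department = Marketing
  Record 2: Hank
Count: 1

ANSWER: 1


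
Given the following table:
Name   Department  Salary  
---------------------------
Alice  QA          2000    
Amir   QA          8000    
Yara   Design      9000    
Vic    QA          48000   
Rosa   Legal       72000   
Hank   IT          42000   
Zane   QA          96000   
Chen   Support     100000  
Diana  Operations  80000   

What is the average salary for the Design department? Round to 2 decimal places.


Design department members:
  Yara: 9000
Sum = 9000
Count = 1
Average = 9000 / 1 = 9000.00

ANSWER: 9000.00


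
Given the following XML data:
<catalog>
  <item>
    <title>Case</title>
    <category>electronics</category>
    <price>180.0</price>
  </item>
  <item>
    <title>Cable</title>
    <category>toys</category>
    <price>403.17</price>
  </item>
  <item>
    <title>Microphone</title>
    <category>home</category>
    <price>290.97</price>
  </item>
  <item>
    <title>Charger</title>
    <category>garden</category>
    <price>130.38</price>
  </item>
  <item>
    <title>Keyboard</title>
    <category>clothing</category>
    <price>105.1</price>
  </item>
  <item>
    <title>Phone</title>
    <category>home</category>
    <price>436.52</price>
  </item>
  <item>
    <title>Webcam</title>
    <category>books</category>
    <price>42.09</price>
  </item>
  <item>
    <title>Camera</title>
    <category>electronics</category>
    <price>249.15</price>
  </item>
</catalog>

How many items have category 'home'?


Scanning <item> elements for <category>home</category>:
  Item 3: Microphone -> MATCH
  Item 6: Phone -> MATCH
Count: 2

ANSWER: 2


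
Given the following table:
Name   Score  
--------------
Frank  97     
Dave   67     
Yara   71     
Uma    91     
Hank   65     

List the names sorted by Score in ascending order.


Sorting by Score (ascending):
  Hank: 65
  Dave: 67
  Yara: 71
  Uma: 91
  Frank: 97


ANSWER: Hank, Dave, Yara, Uma, Frank


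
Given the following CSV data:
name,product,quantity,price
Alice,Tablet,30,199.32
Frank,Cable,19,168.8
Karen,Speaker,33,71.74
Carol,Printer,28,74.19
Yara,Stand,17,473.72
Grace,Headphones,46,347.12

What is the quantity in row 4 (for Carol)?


Row 4: Carol
Column 'quantity' = 28

ANSWER: 28


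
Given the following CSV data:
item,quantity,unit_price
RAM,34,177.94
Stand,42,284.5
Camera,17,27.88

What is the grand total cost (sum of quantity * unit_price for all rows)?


Computing row totals:
  RAM: 34 * 177.94 = 6049.96
  Stand: 42 * 284.5 = 11949.0
  Camera: 17 * 27.88 = 473.96
Grand total = 6049.96 + 11949.0 + 473.96 = 18472.92

ANSWER: 18472.92


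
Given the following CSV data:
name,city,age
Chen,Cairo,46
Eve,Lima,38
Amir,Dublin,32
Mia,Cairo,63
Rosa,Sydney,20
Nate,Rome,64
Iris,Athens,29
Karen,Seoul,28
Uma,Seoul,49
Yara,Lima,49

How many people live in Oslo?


Scanning city column for 'Oslo':
Total matches: 0

ANSWER: 0


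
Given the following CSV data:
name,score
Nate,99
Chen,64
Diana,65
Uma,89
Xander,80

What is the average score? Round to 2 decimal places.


Scores: 99, 64, 65, 89, 80
Sum = 397
Count = 5
Average = 397 / 5 = 79.40

ANSWER: 79.40


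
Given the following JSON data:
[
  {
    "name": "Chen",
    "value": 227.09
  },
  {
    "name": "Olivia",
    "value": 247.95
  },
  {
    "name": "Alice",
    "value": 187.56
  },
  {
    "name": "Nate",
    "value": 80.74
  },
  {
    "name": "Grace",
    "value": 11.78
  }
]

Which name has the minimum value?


Comparing values:
  Chen: 227.09
  Olivia: 247.95
  Alice: 187.56
  Nate: 80.74
  Grace: 11.78
Minimum: Grace (11.78)

ANSWER: Grace


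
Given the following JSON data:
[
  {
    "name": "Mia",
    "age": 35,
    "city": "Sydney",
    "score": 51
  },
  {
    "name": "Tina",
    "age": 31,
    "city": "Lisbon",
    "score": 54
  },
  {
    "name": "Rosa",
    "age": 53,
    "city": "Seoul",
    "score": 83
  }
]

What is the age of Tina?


Looking up record where name = Tina
Record index: 1
Field 'age' = 31

ANSWER: 31


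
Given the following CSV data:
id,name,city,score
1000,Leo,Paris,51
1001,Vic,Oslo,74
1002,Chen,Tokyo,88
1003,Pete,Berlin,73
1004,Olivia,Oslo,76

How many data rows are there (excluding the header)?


Counting rows (excluding header):
Header: id,name,city,score
Data rows: 5

ANSWER: 5


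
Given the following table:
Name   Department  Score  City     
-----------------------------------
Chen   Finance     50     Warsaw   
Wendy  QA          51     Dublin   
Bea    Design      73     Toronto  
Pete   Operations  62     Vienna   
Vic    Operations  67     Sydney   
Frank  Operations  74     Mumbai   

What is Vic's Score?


Row 5: Vic
Score = 67

ANSWER: 67


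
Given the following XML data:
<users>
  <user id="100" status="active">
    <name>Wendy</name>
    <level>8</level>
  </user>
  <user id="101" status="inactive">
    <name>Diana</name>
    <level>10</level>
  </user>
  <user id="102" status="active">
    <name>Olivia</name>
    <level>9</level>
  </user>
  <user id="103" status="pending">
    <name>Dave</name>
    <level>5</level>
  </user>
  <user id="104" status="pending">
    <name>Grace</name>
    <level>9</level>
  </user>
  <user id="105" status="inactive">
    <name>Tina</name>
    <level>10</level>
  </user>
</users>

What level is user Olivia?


Finding user: Olivia
<level>9</level>

ANSWER: 9


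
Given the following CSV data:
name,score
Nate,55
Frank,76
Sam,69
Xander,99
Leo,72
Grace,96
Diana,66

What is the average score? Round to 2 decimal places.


Scores: 55, 76, 69, 99, 72, 96, 66
Sum = 533
Count = 7
Average = 533 / 7 = 76.14

ANSWER: 76.14


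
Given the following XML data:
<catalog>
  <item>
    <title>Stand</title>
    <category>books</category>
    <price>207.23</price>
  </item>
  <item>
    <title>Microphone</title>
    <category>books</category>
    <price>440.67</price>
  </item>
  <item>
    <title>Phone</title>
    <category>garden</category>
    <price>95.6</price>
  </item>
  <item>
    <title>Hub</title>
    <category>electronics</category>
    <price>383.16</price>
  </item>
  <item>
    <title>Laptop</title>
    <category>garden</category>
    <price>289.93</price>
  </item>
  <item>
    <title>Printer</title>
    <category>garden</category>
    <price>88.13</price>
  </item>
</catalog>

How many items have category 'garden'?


Scanning <item> elements for <category>garden</category>:
  Item 3: Phone -> MATCH
  Item 5: Laptop -> MATCH
  Item 6: Printer -> MATCH
Count: 3

ANSWER: 3


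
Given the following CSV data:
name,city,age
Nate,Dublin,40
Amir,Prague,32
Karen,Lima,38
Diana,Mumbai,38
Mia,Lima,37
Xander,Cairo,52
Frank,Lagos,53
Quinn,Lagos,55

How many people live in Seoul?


Scanning city column for 'Seoul':
Total matches: 0

ANSWER: 0


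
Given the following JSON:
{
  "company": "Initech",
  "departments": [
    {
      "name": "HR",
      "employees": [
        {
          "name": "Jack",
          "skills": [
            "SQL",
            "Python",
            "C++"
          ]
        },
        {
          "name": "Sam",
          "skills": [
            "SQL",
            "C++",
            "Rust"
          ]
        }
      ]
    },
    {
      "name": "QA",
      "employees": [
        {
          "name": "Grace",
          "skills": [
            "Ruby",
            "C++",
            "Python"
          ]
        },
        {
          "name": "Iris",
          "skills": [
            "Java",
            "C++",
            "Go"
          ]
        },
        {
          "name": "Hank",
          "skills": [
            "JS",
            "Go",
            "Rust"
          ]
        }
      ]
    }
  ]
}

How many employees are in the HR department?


Path: departments[0].employees
Count: 2

ANSWER: 2


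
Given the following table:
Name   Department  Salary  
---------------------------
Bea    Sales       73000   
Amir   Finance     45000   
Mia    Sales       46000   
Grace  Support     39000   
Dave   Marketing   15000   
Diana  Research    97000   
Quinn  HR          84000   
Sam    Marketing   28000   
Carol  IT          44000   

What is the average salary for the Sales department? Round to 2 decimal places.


Sales department members:
  Bea: 73000
  Mia: 46000
Sum = 119000
Count = 2
Average = 119000 / 2 = 59500.00

ANSWER: 59500.00


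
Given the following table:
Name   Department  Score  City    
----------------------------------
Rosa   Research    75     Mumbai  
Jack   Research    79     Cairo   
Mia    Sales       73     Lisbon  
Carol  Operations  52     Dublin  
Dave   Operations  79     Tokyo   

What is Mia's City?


Row 3: Mia
City = Lisbon

ANSWER: Lisbon


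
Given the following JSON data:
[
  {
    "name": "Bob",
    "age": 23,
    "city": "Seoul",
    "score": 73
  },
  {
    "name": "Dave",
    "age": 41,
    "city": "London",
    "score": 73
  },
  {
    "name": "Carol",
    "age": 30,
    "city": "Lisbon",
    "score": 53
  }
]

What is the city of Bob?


Looking up record where name = Bob
Record index: 0
Field 'city' = Seoul

ANSWER: Seoul


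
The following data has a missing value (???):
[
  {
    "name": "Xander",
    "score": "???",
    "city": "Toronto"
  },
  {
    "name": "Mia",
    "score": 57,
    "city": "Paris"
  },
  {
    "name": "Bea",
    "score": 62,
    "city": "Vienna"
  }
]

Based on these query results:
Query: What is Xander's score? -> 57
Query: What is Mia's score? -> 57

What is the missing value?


The missing value is Xander's score
From query: Xander's score = 57

ANSWER: 57


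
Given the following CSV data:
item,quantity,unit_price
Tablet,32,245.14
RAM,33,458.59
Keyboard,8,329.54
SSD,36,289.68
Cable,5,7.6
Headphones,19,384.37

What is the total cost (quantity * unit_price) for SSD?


Row: SSD
quantity = 36
unit_price = 289.68
total = 36 * 289.68 = 10428.48

ANSWER: 10428.48


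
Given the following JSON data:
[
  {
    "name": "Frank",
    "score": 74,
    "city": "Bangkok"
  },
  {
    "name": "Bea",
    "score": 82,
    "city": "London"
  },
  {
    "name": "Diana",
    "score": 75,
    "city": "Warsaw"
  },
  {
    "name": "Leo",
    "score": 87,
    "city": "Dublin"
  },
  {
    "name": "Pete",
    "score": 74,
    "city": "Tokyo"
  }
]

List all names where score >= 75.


Filtering records where score >= 75:
  Frank (score=74) -> no
  Bea (score=82) -> YES
  Diana (score=75) -> YES
  Leo (score=87) -> YES
  Pete (score=74) -> no


ANSWER: Bea, Diana, Leo


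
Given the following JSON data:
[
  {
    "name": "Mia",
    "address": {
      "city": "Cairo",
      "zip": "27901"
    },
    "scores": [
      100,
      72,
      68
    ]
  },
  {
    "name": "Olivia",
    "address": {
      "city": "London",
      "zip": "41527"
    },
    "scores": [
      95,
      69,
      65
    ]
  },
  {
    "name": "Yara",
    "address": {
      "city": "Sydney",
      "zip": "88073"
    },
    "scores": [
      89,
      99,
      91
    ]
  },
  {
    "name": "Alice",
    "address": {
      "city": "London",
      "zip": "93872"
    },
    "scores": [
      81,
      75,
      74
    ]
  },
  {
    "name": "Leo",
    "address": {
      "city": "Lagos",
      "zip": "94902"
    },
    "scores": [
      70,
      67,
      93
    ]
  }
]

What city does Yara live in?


Path: records[2].address.city
Value: Sydney

ANSWER: Sydney


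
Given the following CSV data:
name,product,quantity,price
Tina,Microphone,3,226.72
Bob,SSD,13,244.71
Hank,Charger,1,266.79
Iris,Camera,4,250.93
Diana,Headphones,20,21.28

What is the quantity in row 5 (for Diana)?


Row 5: Diana
Column 'quantity' = 20

ANSWER: 20


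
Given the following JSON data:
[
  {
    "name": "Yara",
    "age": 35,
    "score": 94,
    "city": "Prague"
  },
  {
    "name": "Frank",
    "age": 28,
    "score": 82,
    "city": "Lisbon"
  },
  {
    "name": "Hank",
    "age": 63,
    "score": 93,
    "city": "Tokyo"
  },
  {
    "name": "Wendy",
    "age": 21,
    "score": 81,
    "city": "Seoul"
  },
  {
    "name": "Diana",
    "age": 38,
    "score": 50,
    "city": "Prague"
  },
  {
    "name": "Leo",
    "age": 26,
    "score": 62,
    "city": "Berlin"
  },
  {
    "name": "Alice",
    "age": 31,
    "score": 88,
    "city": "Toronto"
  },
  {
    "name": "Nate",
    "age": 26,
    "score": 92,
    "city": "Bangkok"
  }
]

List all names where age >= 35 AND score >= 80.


Checking both conditions:
  Yara (age=35, score=94) -> YES
  Frank (age=28, score=82) -> no
  Hank (age=63, score=93) -> YES
  Wendy (age=21, score=81) -> no
  Diana (age=38, score=50) -> no
  Leo (age=26, score=62) -> no
  Alice (age=31, score=88) -> no
  Nate (age=26, score=92) -> no


ANSWER: Yara, Hank


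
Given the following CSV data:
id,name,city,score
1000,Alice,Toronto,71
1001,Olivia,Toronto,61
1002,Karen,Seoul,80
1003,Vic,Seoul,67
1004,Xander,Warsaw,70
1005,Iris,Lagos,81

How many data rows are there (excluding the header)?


Counting rows (excluding header):
Header: id,name,city,score
Data rows: 6

ANSWER: 6


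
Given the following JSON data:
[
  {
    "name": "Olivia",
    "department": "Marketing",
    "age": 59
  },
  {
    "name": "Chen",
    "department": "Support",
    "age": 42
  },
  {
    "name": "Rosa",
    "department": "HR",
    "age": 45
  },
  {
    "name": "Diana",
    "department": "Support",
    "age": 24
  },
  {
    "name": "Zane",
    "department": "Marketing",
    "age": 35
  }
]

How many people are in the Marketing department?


Scanning records for department = Marketing
  Record 0: Olivia
  Record 4: Zane
Count: 2

ANSWER: 2


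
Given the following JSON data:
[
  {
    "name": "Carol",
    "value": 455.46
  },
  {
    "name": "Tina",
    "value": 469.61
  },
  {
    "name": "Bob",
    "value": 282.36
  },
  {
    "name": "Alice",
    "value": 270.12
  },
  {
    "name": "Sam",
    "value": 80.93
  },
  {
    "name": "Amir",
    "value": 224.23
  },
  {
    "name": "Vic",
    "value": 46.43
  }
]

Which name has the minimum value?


Comparing values:
  Carol: 455.46
  Tina: 469.61
  Bob: 282.36
  Alice: 270.12
  Sam: 80.93
  Amir: 224.23
  Vic: 46.43
Minimum: Vic (46.43)

ANSWER: Vic


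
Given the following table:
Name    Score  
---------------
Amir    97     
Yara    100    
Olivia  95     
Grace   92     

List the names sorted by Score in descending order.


Sorting by Score (descending):
  Yara: 100
  Amir: 97
  Olivia: 95
  Grace: 92


ANSWER: Yara, Amir, Olivia, Grace


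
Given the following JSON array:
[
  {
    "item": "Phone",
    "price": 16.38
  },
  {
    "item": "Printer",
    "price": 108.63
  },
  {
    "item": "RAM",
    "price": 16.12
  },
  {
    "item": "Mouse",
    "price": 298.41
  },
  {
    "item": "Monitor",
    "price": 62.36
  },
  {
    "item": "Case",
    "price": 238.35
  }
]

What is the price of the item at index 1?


Array index 1 -> Printer
price = 108.63

ANSWER: 108.63


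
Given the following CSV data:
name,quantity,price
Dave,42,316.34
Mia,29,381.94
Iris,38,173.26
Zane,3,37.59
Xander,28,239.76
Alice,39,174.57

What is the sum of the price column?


Values in 'price' column:
  Row 1: 316.34
  Row 2: 381.94
  Row 3: 173.26
  Row 4: 37.59
  Row 5: 239.76
  Row 6: 174.57
Sum = 316.34 + 381.94 + 173.26 + 37.59 + 239.76 + 174.57 = 1323.46

ANSWER: 1323.46


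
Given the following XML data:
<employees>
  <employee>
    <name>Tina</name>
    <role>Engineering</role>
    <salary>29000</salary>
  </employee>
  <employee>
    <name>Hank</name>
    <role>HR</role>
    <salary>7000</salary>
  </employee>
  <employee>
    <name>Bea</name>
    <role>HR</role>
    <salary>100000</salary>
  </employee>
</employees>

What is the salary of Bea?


Searching for <employee> with <name>Bea</name>
Found at position 3
<salary>100000</salary>

ANSWER: 100000


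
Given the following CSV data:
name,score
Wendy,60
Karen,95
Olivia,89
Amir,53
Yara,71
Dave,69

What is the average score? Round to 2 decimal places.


Scores: 60, 95, 89, 53, 71, 69
Sum = 437
Count = 6
Average = 437 / 6 = 72.83

ANSWER: 72.83


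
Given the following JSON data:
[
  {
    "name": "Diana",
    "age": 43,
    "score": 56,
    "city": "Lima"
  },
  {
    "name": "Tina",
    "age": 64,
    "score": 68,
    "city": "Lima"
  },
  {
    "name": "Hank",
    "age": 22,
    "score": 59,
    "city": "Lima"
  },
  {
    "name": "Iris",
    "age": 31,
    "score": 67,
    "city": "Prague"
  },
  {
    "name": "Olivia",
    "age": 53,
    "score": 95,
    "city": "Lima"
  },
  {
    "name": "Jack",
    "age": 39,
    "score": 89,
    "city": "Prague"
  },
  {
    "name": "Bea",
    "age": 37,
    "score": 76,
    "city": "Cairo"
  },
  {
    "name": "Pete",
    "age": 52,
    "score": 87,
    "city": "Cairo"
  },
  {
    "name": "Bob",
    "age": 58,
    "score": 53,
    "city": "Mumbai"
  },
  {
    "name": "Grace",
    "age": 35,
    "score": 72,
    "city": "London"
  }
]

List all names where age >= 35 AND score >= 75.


Checking both conditions:
  Diana (age=43, score=56) -> no
  Tina (age=64, score=68) -> no
  Hank (age=22, score=59) -> no
  Iris (age=31, score=67) -> no
  Olivia (age=53, score=95) -> YES
  Jack (age=39, score=89) -> YES
  Bea (age=37, score=76) -> YES
  Pete (age=52, score=87) -> YES
  Bob (age=58, score=53) -> no
  Grace (age=35, score=72) -> no


ANSWER: Olivia, Jack, Bea, Pete
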